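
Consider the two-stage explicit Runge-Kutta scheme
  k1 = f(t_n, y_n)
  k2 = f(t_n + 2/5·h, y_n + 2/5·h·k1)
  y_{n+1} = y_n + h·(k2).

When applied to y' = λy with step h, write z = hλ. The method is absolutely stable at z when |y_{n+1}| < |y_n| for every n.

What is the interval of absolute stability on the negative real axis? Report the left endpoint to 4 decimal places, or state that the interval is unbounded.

With y'=λy (z=hλ):
  k1=λy_n ⇒ h·k1=z·y_n;  k2=λ(1+2/5z)y_n ⇒ h·k2=z(1+2/5z)y_n
  y_{n+1}/y_n = 1 + z(1+2/5z) = 1 + z + 2/5z²
  ⇒ R(z) = 1 + z + 2/5z².

Solve |R(x)|<1 on ℝ⁻.
x=-1.34: |R|=0.3782
R=1: x+2/5x²=0 ⇒ x=−5/2=-2.5000; min R=1−1/(4·2/5)=0.3750>−1
Confirm numerically:
  x=-2.201: |R|=0.73676 <1
  x=-2.027: |R|=0.61649 <1
  x=-1.942: |R|=0.56655 <1
  x=-1.778: |R|=0.48651 <1
  x=-2.698: |R|=1.21368 >1
  x=-2.621: |R|=1.12686 >1
So |R|<1 on (-2.5000, 0).

z∈(-2.5000,0).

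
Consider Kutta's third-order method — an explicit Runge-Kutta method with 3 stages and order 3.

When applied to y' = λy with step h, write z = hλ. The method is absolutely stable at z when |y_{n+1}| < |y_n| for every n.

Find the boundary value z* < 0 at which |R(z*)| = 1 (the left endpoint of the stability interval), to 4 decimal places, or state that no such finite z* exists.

z* = -2.5127.

Set f=λy, z=hλ:
  order 3, 3-stage ⇒ R(z)=1+z+z^2/2+z^3/6
  (e.g. R(-0.83)=0.41915, |R|=0.41915)

Solve |R(x)|<1 on ℝ⁻.
x=-0.83: |R|=0.4192
|R(-2.36)|=0.7659 |R(-1.98)|=0.3135 |R(-0.5)|=0.6042
Bisect:
  x_lo=-3.3274 |R|=2.9316  x_hi=-0.3793 |R|=0.6835
  mid=-1.85337 |R|=0.19693 →hi
  mid=-2.59039 |R|=1.13230 →lo
  mid=-2.22188 |R|=0.58165 →hi
  mid=-2.40613 |R|=0.83310 →hi
  mid=-2.49826 |R|=0.97634 →hi
  mid=-2.54432 |R|=1.05268 →lo
  mid=-2.52129 |R|=1.01411 →lo
  mid=-2.50978 |R|=0.99512 →hi
  mid=-2.51553 |R|=1.00459 →lo
  ...
  [-2.51284,-2.51266] ⇒ x*=-2.5127
Stable set (-2.5127, 0).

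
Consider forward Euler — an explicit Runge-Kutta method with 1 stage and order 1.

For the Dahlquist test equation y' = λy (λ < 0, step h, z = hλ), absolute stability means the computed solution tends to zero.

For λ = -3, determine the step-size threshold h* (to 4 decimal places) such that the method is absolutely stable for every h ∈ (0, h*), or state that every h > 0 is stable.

With y'=λy (z=hλ):
  order 1, 1-stage ⇒ R(z)=1+z
  (e.g. R(-0.84)=0.16000, |R|=0.16000)

Solve |R(x)|<1 on ℝ⁻.
x=-0.84: |R|=0.1600
|R(-2.17)|=1.1700 |R(-1.09)|=0.0900 |R(-0.65)|=0.3500
Bisect:
  x_lo=-2.3944 |R|=1.3944  x_hi=-0.1357 |R|=0.8643
  mid=-1.26504 |R|=0.26504 →hi
  mid=-1.82971 |R|=0.82971 →hi
  mid=-2.11204 |R|=1.11204 →lo
  mid=-1.97088 |R|=0.97088 →hi
  mid=-2.04146 |R|=1.04146 →lo
  mid=-2.00617 |R|=1.00617 →lo
  mid=-1.98852 |R|=0.98852 →hi
  mid=-1.99735 |R|=0.99735 →hi
  mid=-2.00176 |R|=1.00176 →lo
  mid=-1.99955 |R|=0.99955 →hi
  ...
  [-2.00010,-1.99996] ⇒ x*=-2.0000
Stable set (-2.0000, 0).

(-2.0000,0); λ=-3 ⇒ h* = 0.6667.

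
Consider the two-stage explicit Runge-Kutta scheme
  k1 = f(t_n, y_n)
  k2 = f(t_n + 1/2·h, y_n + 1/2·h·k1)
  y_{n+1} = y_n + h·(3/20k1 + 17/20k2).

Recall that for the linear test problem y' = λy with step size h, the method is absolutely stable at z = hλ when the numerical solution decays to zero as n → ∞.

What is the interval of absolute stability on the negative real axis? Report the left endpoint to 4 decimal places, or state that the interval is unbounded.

(-2.3529, 0).

On y'=λy, z=hλ:
  k1=λy_n ⇒ h·k1=z·y_n;  k2=λ(1+1/2z)y_n ⇒ h·k2=z(1+1/2z)y_n
  y_{n+1}/y_n = 1 + 3/20z + 17/20z(1+1/2z) = 1 + z + 17/40z²
  ⇒ R(z) = 1 + z + 17/40z².

Find x<0 with |R(x)|<1.
x=-1.25: |R|=0.4141
R=1: x+17/40x²=0 ⇒ x=−40/17=-2.3529; min R=1−1/(4·17/40)=0.4118>−1
Confirm numerically:
  x=-2.022: |R|=0.71561 <1
  x=-1.649: |R|=0.50666 <1
  x=-1.414: |R|=0.43574 <1
  x=-2.773: |R|=1.49505 >1
  x=-2.599: |R|=1.27179 >1
So |R|<1 on (-2.3529, 0).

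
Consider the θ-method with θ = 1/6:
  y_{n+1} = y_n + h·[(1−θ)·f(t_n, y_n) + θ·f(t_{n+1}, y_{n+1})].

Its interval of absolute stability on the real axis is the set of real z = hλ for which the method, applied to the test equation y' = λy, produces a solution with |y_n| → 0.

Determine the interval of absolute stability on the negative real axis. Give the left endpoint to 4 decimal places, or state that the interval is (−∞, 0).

z∈(-3.0000,0).

Set f=λy, z=hλ:
  y_{n+1} = y_n + z·[5/6·y_n + 1/6·y_{n+1}] ⇒ (1 − 1/6z)y_{n+1} = (1 + 5/6z)y_n
  so R(z) = (1 + 5/6z)/(1 − 1/6z).

Find x<0 with |R(x)|<1.
x=-1.59: |R|=0.2569
R=−1: 1+5/6x = −1+1/6x ⇒ -2/3x=2 ⇒ x=2/(-2/3)=-3.0000
Confirm numerically:
  x=-2.918: |R|=0.96322 <1
  x=-2.722: |R|=0.87251 <1
  x=-1.870: |R|=0.42567 <1
  x=-1.848: |R|=0.41284 <1
  x=-3.494: |R|=1.20813 >1
  x=-3.472: |R|=1.19932 >1
Interval (-3.0000, 0).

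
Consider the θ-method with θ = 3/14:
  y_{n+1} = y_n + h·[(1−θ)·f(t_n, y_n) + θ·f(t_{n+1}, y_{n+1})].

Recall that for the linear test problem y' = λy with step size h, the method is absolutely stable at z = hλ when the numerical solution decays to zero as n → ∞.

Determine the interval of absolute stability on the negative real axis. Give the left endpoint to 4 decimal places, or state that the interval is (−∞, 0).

Set f=λy, z=hλ:
  y_{n+1} = y_n + z·[11/14·y_n + 3/14·y_{n+1}] ⇒ (1 − 3/14z)y_{n+1} = (1 + 11/14z)y_n
  ⇒ R(z) = (1 + 11/14z)/(1 − 3/14z).

Boundary: |R(x)|=1, x<0.
x=-0.56: |R|=0.5000
R=−1: 1+11/14x = −1+3/14x ⇒ -4/7x=2 ⇒ x=2/(-4/7)=-3.5000
Confirm numerically:
  x=-3.425: |R|=0.97528 <1
  x=-3.025: |R|=0.83532 <1
  x=-2.964: |R|=0.81269 <1
  x=-1.749: |R|=0.27220 <1
  x=-3.982: |R|=1.14862 >1
  x=-3.826: |R|=1.10236 >1
So |R|<1 on (-3.5000, 0).

(-3.5000, 0).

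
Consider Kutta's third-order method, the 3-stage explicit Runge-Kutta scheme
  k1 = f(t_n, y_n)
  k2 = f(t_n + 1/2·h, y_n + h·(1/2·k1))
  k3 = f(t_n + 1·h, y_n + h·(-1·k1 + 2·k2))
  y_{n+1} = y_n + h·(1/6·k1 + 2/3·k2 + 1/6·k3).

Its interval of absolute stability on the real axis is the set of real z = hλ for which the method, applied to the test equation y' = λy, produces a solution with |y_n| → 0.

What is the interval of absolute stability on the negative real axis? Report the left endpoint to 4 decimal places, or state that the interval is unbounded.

(-2.5127, 0).

Set f=λy, z=hλ:
  order 3, 3-stage ⇒ R(z)=1+z+z^2/2+z^3/6
  (e.g. R(-0.57)=0.56158, |R|=0.56158)

Boundary: |R(x)|=1, x<0.
x=-0.57: |R|=0.5616
|R(-2.9)|=1.7598 |R(-1.26)|=0.2004 |R(-0.89)|=0.3886
Bisect:
  x_lo=-3.3327 |R|=2.9485  x_hi=-0.2181 |R|=0.8039
  mid=-1.77540 |R|=0.13207 →hi
  mid=-2.55404 |R|=1.06920 →lo
  mid=-2.16472 |R|=0.51237 →hi
  mid=-2.35938 |R|=0.76503 →hi
  mid=-2.45671 |R|=0.91021 →hi
  mid=-2.50538 |R|=0.98792 →hi
  mid=-2.52971 |R|=1.02811 →lo
  mid=-2.51754 |R|=1.00790 →lo
  ...
  [-2.51279,-2.51260] ⇒ x*=-2.5127
Stable set (-2.5127, 0).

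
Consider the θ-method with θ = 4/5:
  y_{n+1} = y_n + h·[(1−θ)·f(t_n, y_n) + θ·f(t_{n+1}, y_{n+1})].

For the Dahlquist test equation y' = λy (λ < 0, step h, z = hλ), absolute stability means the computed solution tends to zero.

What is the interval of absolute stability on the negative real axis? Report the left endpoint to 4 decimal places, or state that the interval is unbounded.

(−∞, 0) — no finite endpoint.

On y'=λy, z=hλ:
  y_{n+1} = y_n + z·[1/5·y_n + 4/5·y_{n+1}] ⇒ (1 − 4/5z)y_{n+1} = (1 + 1/5z)y_n
  Hence R(z) = (1 + 1/5z)/(1 − 4/5z).

Find x<0 with |R(x)|<1.
x=-0.5: |R|=0.6429
x=-2: |R|=0.2308
x=-10: |R|=0.1111
x=-100: |R|=0.2346
θ=4/5≥1/2 ⇒ |1+1/5x|<|1−4/5x| ∀x<0 ⇒ stable on all of ℝ⁻.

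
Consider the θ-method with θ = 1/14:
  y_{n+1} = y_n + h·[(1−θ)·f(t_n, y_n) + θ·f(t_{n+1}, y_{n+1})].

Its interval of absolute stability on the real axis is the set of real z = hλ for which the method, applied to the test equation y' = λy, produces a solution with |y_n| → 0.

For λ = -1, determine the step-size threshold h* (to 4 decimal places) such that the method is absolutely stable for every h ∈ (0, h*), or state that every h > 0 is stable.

(-2.3333,0); λ=-1 ⇒ h* = (7/3)/1 = 2.3333.

On y'=λy, z=hλ:
  y_{n+1} = y_n + z·[13/14·y_n + 1/14·y_{n+1}] ⇒ (1 − 1/14z)y_{n+1} = (1 + 13/14z)y_n
  ⇒ R(z) = (1 + 13/14z)/(1 − 1/14z).

Need |R(x)|<1, x<0.
x=-0.95: |R|=0.1104
R=−1: 1+13/14x = −1+1/14x ⇒ -6/7x=2 ⇒ x=2/(-6/7)=-2.3333
Confirm numerically:
  x=-2.169: |R|=0.87804 <1
  x=-2.084: |R|=0.81398 <1
  x=-1.735: |R|=0.54369 <1
  x=-2.842: |R|=1.36243 >1
  x=-2.463: |R|=1.09451 >1
Interval (-2.3333, 0).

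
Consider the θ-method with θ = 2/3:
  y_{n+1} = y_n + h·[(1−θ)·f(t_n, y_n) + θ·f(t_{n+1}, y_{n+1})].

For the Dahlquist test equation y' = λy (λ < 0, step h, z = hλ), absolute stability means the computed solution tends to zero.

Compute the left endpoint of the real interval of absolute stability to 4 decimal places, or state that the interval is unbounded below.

(−∞, 0) — no finite endpoint.

Set f=λy, z=hλ:
  y_{n+1} = y_n + z·[1/3·y_n + 2/3·y_{n+1}] ⇒ (1 − 2/3z)y_{n+1} = (1 + 1/3z)y_n
  R(z) = (1 + 1/3z)/(1 − 2/3z).

Boundary: |R(x)|=1, x<0.
x=-1.62: |R|=0.2212
x=-2: |R|=0.1429
x=-10: |R|=0.3043
x=-100: |R|=0.4778
θ=2/3≥1/2 ⇒ |1+1/3x|<|1−2/3x| ∀x<0 ⇒ unbounded interval.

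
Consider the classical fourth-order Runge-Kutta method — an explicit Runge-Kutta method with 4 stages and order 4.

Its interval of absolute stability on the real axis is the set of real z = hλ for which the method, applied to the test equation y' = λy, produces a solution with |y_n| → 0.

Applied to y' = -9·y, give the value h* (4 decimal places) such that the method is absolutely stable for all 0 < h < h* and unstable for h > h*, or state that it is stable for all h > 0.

Set f=λy, z=hλ:
  order 4, 4-stage ⇒ R(z)=1+z+z^2/2+z^3/6+z^4/24
  (e.g. R(-0.48)=0.61898, |R|=0.61898)

Boundary: |R(x)|=1, x<0.
x=-0.48: |R|=0.6190
|R(-2.87)|=1.1354 |R(-1.62)|=0.2706 |R(-1.25)|=0.3075
Bisect:
  x_lo=-3.1590 |R|=1.7261  x_hi=-0.2215 |R|=0.8013
  mid=-1.69029 |R|=0.27349 →hi
  mid=-2.42467 |R|=0.57918 →hi
  mid=-2.79186 |R|=1.00994 →lo
  mid=-2.60826 |R|=0.76429 →hi
  mid=-2.70006 |R|=0.87892 →hi
  mid=-2.74596 |R|=0.94230 →hi
  mid=-2.76891 |R|=0.97558 →hi
  mid=-2.78038 |R|=0.99262 →hi
  mid=-2.78612 |R|=1.00125 →lo
  mid=-2.78325 |R|=0.99693 →hi
  ...
  [-2.78540,-2.78522] ⇒ x*=-2.7853
So |R|<1 on (-2.7853, 0).

(-2.7853,0); λ=-9 ⇒ h* = 0.3095.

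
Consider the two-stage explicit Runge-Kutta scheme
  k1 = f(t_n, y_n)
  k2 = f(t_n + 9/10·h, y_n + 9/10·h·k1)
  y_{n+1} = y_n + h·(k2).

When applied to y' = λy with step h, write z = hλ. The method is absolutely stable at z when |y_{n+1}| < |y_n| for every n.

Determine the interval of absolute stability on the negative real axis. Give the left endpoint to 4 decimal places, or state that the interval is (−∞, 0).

(-1.1111, 0).

Set f=λy, z=hλ:
  k1=λy_n ⇒ h·k1=z·y_n;  k2=λ(1+9/10z)y_n ⇒ h·k2=z(1+9/10z)y_n
  y_{n+1}/y_n = 1 + z(1+9/10z) = 1 + z + 9/10z²
  R(z) = 1 + z + 9/10z².

Solve |R(x)|<1 on ℝ⁻.
x=-0.56: |R|=0.7222
R=1: x+9/10x²=0 ⇒ x=−10/9=-1.1111; min R=1−1/(4·9/10)=0.7222>−1
Confirm numerically:
  x=-1.028: |R|=0.92311 <1
  x=-0.831: |R|=0.79050 <1
  x=-0.527: |R|=0.72296 <1
  x=-1.657: |R|=1.81408 >1
  x=-1.618: |R|=1.73813 >1
So |R|<1 on (-1.1111, 0).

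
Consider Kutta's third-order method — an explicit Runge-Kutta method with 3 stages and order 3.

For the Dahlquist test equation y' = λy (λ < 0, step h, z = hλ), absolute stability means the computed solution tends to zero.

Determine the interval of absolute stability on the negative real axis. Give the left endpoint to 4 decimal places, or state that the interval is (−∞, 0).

Test eqn y'=λy, z=hλ:
  order 3, 3-stage ⇒ R(z)=1+z+z^2/2+z^3/6
  (e.g. R(-1.79)=-0.14384, |R|=0.14384)

Need |R(x)|<1, x<0.
x=-1.79: |R|=0.1438
|R(-1.25)|=0.2057 |R(-1.04)|=0.3133 |R(-1.01)|=0.3283
Bisect:
  x_lo=-3.3554 |R|=3.0221  x_hi=-0.2756 |R|=0.7589
  mid=-1.81548 |R|=0.16479 →hi
  mid=-2.58542 |R|=1.12355 →lo
  mid=-2.20045 |R|=0.55522 →hi
  mid=-2.39293 |R|=0.81358 →hi
  mid=-2.48918 |R|=0.96166 →hi
  mid=-2.53730 |R|=1.04083 →lo
  mid=-2.51324 |R|=1.00081 →lo
  mid=-2.50121 |R|=0.98113 →hi
  mid=-2.50722 |R|=0.99094 →hi
  mid=-2.51023 |R|=0.99587 →hi
  ...
  [-2.51286,-2.51267] ⇒ x*=-2.5127
Stable set (-2.5127, 0).

z∈(-2.5127,0).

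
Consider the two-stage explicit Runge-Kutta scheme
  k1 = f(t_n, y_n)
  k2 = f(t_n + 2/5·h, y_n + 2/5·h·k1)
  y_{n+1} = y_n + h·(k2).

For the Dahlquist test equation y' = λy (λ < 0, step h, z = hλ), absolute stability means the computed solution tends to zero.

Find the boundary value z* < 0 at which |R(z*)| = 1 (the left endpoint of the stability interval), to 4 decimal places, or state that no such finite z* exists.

On y'=λy, z=hλ:
  k1=λy_n ⇒ h·k1=z·y_n;  k2=λ(1+2/5z)y_n ⇒ h·k2=z(1+2/5z)y_n
  y_{n+1}/y_n = 1 + z(1+2/5z) = 1 + z + 2/5z²
  ⇒ R(z) = 1 + z + 2/5z².

Find x<0 with |R(x)|<1.
x=-0.84: |R|=0.4422
R=1: x+2/5x²=0 ⇒ x=−5/2=-2.5000; min R=1−1/(4·2/5)=0.3750>−1
Confirm numerically:
  x=-2.334: |R|=0.84502 <1
  x=-1.671: |R|=0.44590 <1
  x=-1.528: |R|=0.40591 <1
  x=-2.979: |R|=1.57078 >1
  x=-2.858: |R|=1.40927 >1
Interval (-2.5000, 0).

z* = -2.5000.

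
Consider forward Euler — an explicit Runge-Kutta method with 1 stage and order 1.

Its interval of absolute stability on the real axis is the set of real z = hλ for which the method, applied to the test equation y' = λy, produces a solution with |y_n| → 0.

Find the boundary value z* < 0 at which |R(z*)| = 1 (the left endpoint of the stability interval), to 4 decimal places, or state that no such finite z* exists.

With y'=λy (z=hλ):
  order 1, 1-stage ⇒ R(z)=1+z
  (e.g. R(-1.08)=-0.08000, |R|=0.08000)

Find x<0 with |R(x)|<1.
x=-1.08: |R|=0.0800
|R(-1.22)|=0.2200 |R(-0.84)|=0.1600 |R(-0.6)|=0.4000
Bisect:
  x_lo=-2.5424 |R|=1.5424  x_hi=-0.2742 |R|=0.7258
  mid=-1.40834 |R|=0.40834 →hi
  mid=-1.97539 |R|=0.97539 →hi
  mid=-2.25891 |R|=1.25891 →lo
  mid=-2.11715 |R|=1.11715 →lo
  mid=-2.04627 |R|=1.04627 →lo
  mid=-2.01083 |R|=1.01083 →lo
  mid=-1.99311 |R|=0.99311 →hi
  mid=-2.00197 |R|=1.00197 →lo
  ...
  [-2.00003,-1.99989] ⇒ x*=-2.0000
So |R|<1 on (-2.0000, 0).

left endpoint -2.0000.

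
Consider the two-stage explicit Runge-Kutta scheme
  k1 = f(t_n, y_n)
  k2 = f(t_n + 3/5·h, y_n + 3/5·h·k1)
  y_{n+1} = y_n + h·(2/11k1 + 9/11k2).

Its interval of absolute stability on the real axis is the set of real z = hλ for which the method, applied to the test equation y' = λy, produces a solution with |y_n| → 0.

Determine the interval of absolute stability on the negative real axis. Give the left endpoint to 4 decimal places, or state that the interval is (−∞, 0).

On y'=λy, z=hλ:
  k1=λy_n ⇒ h·k1=z·y_n;  k2=λ(1+3/5z)y_n ⇒ h·k2=z(1+3/5z)y_n
  y_{n+1}/y_n = 1 + 2/11z + 9/11z(1+3/5z) = 1 + z + 27/55z²
  R(z) = 1 + z + 27/55z².

Need |R(x)|<1, x<0.
x=-1.64: |R|=0.6803
R=1: x+27/55x²=0 ⇒ x=−55/27=-2.0370; min R=1−1/(4·27/55)=0.4907>−1
Confirm numerically:
  x=-1.826: |R|=0.81083 <1
  x=-1.382: |R|=0.55560 <1
  x=-1.286: |R|=0.52586 <1
  x=-1.217: |R|=0.51008 <1
  x=-2.291: |R|=1.28563 >1
  x=-2.142: |R|=1.11037 >1
  x=-2.105: |R|=1.07023 >1
So |R|<1 on (-2.0370, 0).

z∈(-2.0370,0).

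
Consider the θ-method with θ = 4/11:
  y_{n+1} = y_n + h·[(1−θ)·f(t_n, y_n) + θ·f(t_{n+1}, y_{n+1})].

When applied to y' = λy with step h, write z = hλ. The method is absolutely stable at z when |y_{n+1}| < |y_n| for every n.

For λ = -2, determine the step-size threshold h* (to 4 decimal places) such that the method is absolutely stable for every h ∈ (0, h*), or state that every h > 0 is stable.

(-7.3333,0); λ=-2 ⇒ h* = (22/3)/2 = 3.6667.

With y'=λy (z=hλ):
  y_{n+1} = y_n + z·[7/11·y_n + 4/11·y_{n+1}] ⇒ (1 − 4/11z)y_{n+1} = (1 + 7/11z)y_n
  Hence R(z) = (1 + 7/11z)/(1 − 4/11z).

Solve |R(x)|<1 on ℝ⁻.
x=-1.2: |R|=0.1646
R=−1: 1+7/11x = −1+4/11x ⇒ -3/11x=2 ⇒ x=2/(-3/11)=-7.3333
Confirm numerically:
  x=-7.022: |R|=0.97611 <1
  x=-6.981: |R|=0.97284 <1
  x=-6.694: |R|=0.94923 <1
  x=-7.894: |R|=1.03951 >1
  x=-7.878: |R|=1.03844 >1
  x=-7.631: |R|=1.02151 >1
Interval (-7.3333, 0).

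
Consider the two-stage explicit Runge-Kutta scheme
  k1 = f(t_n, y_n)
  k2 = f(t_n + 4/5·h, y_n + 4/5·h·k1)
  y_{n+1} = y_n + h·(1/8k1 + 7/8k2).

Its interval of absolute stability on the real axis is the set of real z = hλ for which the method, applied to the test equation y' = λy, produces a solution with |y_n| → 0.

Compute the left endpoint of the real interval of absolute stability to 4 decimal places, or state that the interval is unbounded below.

left endpoint -1.4286.

On y'=λy, z=hλ:
  k1=λy_n ⇒ h·k1=z·y_n;  k2=λ(1+4/5z)y_n ⇒ h·k2=z(1+4/5z)y_n
  y_{n+1}/y_n = 1 + 1/8z + 7/8z(1+4/5z) = 1 + z + 7/10z²
  R(z) = 1 + z + 7/10z².

Boundary: |R(x)|=1, x<0.
x=-1.42: |R|=0.9915
R=1: x+7/10x²=0 ⇒ x=−10/7=-1.4286; min R=1−1/(4·7/10)=0.6429>−1
Confirm numerically:
  x=-1.302: |R|=0.88464 <1
  x=-1.115: |R|=0.75526 <1
  x=-0.965: |R|=0.68686 <1
  x=-0.858: |R|=0.65731 <1
  x=-1.578: |R|=1.16506 >1
  x=-1.545: |R|=1.12592 >1
  x=-1.521: |R|=1.09841 >1
Interval (-1.4286, 0).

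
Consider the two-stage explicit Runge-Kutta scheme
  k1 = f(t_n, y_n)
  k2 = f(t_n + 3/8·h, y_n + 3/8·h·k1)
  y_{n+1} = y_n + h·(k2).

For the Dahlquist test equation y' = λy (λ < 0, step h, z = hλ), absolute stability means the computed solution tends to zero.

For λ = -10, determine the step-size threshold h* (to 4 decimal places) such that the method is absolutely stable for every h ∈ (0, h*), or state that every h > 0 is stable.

On y'=λy, z=hλ:
  k1=λy_n ⇒ h·k1=z·y_n;  k2=λ(1+3/8z)y_n ⇒ h·k2=z(1+3/8z)y_n
  y_{n+1}/y_n = 1 + z(1+3/8z) = 1 + z + 3/8z²
  R(z) = 1 + z + 3/8z².

Boundary: |R(x)|=1, x<0.
x=-0.72: |R|=0.4744
R=1: x+3/8x²=0 ⇒ x=−8/3=-2.6667; min R=1−1/(4·3/8)=0.3333>−1
Confirm numerically:
  x=-2.495: |R|=0.83938 <1
  x=-1.746: |R|=0.39719 <1
  x=-1.218: |R|=0.33832 <1
  x=-1.168: |R|=0.34358 <1
  x=-3.157: |R|=1.58049 >1
  x=-2.923: |R|=1.28097 >1
  x=-2.799: |R|=1.13890 >1
So |R|<1 on (-2.6667, 0).

(-2.6667,0); λ=-10 ⇒ h* = (8/3)/10 = 0.2667.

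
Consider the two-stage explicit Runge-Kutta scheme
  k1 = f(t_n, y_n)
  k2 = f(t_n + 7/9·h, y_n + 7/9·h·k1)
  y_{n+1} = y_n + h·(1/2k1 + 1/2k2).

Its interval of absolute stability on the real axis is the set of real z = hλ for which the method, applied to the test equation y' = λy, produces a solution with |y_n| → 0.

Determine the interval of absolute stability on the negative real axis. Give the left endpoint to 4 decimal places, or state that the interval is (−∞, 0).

z∈(-2.5714,0).

On y'=λy, z=hλ:
  k1=λy_n ⇒ h·k1=z·y_n;  k2=λ(1+7/9z)y_n ⇒ h·k2=z(1+7/9z)y_n
  y_{n+1}/y_n = 1 + 1/2z + 1/2z(1+7/9z) = 1 + z + 7/18z²
  so R(z) = 1 + z + 7/18z².

Need |R(x)|<1, x<0.
x=-1.65: |R|=0.4087
R=1: x+7/18x²=0 ⇒ x=−18/7=-2.5714; min R=1−1/(4·7/18)=0.3571>−1
Confirm numerically:
  x=-2.460: |R|=0.89340 <1
  x=-2.046: |R|=0.58193 <1
  x=-1.795: |R|=0.45801 <1
  x=-1.073: |R|=0.37474 <1
  x=-2.970: |R|=1.46035 >1
  x=-2.864: |R|=1.32586 >1
  x=-2.791: |R|=1.23832 >1
Stable set (-2.5714, 0).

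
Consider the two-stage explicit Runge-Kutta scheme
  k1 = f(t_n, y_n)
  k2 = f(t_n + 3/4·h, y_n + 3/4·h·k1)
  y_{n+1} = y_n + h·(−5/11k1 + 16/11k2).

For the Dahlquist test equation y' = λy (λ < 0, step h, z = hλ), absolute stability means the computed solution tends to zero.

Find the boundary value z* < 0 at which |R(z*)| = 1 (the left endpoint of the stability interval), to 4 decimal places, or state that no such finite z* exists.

left endpoint -0.9167.

On y'=λy, z=hλ:
  k1=λy_n ⇒ h·k1=z·y_n;  k2=λ(1+3/4z)y_n ⇒ h·k2=z(1+3/4z)y_n
  y_{n+1}/y_n = 1 − 5/11z + 16/11z(1+3/4z) = 1 + z + 12/11z²
  so R(z) = 1 + z + 12/11z².

Find x<0 with |R(x)|<1.
x=-1.3: |R|=1.5436
R=1: x+12/11x²=0 ⇒ x=−11/12=-0.9167; min R=1−1/(4·12/11)=0.7708>−1
Confirm numerically:
  x=-0.820: |R|=0.91353 <1
  x=-0.798: |R|=0.89670 <1
  x=-0.765: |R|=0.87343 <1
  x=-0.642: |R|=0.80763 <1
  x=-1.411: |R|=1.76091 >1
  x=-1.149: |R|=1.29122 >1
Interval (-0.9167, 0).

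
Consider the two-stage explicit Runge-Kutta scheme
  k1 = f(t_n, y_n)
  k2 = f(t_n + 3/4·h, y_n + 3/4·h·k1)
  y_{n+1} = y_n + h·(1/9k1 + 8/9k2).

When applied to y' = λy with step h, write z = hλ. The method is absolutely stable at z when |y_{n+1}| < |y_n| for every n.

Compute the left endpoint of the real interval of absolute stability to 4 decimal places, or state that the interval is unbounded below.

z* = -1.5000.

On y'=λy, z=hλ:
  k1=λy_n ⇒ h·k1=z·y_n;  k2=λ(1+3/4z)y_n ⇒ h·k2=z(1+3/4z)y_n
  y_{n+1}/y_n = 1 + 1/9z + 8/9z(1+3/4z) = 1 + z + 2/3z²
  Hence R(z) = 1 + z + 2/3z².

Need |R(x)|<1, x<0.
x=-1.18: |R|=0.7483
R=1: x+2/3x²=0 ⇒ x=−3/2=-1.5000; min R=1−1/(4·2/3)=0.6250>−1
Confirm numerically:
  x=-1.424: |R|=0.92785 <1
  x=-1.360: |R|=0.87307 <1
  x=-1.044: |R|=0.68262 <1
  x=-2.009: |R|=1.68172 >1
  x=-1.729: |R|=1.26396 >1
Stable set (-1.5000, 0).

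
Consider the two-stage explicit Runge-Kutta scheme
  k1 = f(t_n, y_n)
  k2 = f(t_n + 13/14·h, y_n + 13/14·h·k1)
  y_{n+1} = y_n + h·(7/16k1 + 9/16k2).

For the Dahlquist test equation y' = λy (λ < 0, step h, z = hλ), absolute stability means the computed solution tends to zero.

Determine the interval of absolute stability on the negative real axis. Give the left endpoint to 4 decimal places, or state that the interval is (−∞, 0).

z∈(-1.9145,0).

Set f=λy, z=hλ:
  k1=λy_n ⇒ h·k1=z·y_n;  k2=λ(1+13/14z)y_n ⇒ h·k2=z(1+13/14z)y_n
  y_{n+1}/y_n = 1 + 7/16z + 9/16z(1+13/14z) = 1 + z + 117/224z²
  ⇒ R(z) = 1 + z + 117/224z².

Find x<0 with |R(x)|<1.
x=-0.57: |R|=0.5997
R=1: x+117/224x²=0 ⇒ x=−224/117=-1.9145; min R=1−1/(4·117/224)=0.5214>−1
Confirm numerically:
  x=-1.743: |R|=0.84384 <1
  x=-1.600: |R|=0.73714 <1
  x=-1.523: |R|=0.68854 <1
  x=-1.254: |R|=0.56736 <1
  x=-2.035: |R|=1.12805 >1
  x=-2.005: |R|=1.09475 >1
  x=-2.004: |R|=1.09365 >1
Interval (-1.9145, 0).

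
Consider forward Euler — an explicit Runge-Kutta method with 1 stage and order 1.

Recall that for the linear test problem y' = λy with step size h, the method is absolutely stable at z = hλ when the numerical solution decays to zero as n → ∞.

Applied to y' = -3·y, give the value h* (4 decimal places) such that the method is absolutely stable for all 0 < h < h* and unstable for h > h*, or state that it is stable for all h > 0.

(-2.0000,0); λ=-3 ⇒ h* = 0.6667.

Set f=λy, z=hλ:
  order 1, 1-stage ⇒ R(z)=1+z
  (e.g. R(-0.55)=0.45000, |R|=0.45000)

Boundary: |R(x)|=1, x<0.
x=-0.55: |R|=0.4500
|R(-2.2)|=1.2000 |R(-1.81)|=0.8100 |R(-1.38)|=0.3800
Bisect:
  x_lo=-2.6739 |R|=1.6739  x_hi=-0.3616 |R|=0.6384
  mid=-1.51777 |R|=0.51777 →hi
  mid=-2.09584 |R|=1.09584 →lo
  mid=-1.80681 |R|=0.80681 →hi
  mid=-1.95133 |R|=0.95133 →hi
  mid=-2.02359 |R|=1.02359 →lo
  mid=-1.98746 |R|=0.98746 →hi
  mid=-2.00552 |R|=1.00552 →lo
  mid=-1.99649 |R|=0.99649 →hi
  ...
  [-2.00002,-1.99988] ⇒ x*=-2.0000
Stable set (-2.0000, 0).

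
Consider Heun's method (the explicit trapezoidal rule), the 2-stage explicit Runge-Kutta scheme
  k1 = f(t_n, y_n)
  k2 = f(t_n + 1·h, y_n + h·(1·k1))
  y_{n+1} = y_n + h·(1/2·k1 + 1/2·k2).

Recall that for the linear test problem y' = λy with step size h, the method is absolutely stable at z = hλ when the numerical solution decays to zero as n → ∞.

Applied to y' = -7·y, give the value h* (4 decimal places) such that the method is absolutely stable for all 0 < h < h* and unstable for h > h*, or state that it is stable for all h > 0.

(-2.0000,0); λ=-7 ⇒ h* = 0.2857.

With y'=λy (z=hλ):
  order 2, 2-stage ⇒ R(z)=1+z+z^2/2
  (e.g. R(-1.15)=0.51125, |R|=0.51125)

Find x<0 with |R(x)|<1.
x=-1.15: |R|=0.5112
|R(-2.23)|=1.2565 |R(-1.03)|=0.5005 |R(-0.6)|=0.5800
Bisect:
  x_lo=-2.8489 |R|=2.2093  x_hi=-0.3624 |R|=0.7033
  mid=-1.60568 |R|=0.68342 →hi
  mid=-2.22731 |R|=1.25314 →lo
  mid=-1.91649 |R|=0.91998 →hi
  mid=-2.07190 |R|=1.07448 →lo
  mid=-1.99419 |R|=0.99421 →hi
  mid=-2.03305 |R|=1.03359 →lo
  mid=-2.01362 |R|=1.01371 →lo
  ...
  [-2.00011,-1.99996] ⇒ x*=-2.0000
Stable set (-2.0000, 0).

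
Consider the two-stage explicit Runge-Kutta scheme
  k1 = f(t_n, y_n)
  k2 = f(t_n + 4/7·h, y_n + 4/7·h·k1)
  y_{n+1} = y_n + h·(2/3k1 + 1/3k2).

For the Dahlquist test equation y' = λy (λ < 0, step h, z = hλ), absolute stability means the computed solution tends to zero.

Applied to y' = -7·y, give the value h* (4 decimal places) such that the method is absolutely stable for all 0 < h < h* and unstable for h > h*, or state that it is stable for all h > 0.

(-5.2500,0); λ=-7 ⇒ h* = (21/4)/7 = 0.7500.

With y'=λy (z=hλ):
  k1=λy_n ⇒ h·k1=z·y_n;  k2=λ(1+4/7z)y_n ⇒ h·k2=z(1+4/7z)y_n
  y_{n+1}/y_n = 1 + 2/3z + 1/3z(1+4/7z) = 1 + z + 4/21z²
  so R(z) = 1 + z + 4/21z².

Need |R(x)|<1, x<0.
x=-1.39: |R|=0.0220
R=1: x+4/21x²=0 ⇒ x=−21/4=-5.2500; min R=1−1/(4·4/21)=-0.3125>−1
Confirm numerically:
  x=-3.703: |R|=0.09115 <1
  x=-2.989: |R|=0.28726 <1
  x=-2.678: |R|=0.31196 <1
  x=-5.789: |R|=1.59434 >1
  x=-5.317: |R|=1.06786 >1
Interval (-5.2500, 0).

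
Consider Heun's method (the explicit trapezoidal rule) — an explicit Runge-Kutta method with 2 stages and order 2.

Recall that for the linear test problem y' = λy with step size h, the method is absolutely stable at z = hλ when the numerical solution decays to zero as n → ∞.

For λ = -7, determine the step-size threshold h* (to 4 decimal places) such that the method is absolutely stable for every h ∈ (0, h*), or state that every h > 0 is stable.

Test eqn y'=λy, z=hλ:
  order 2, 2-stage ⇒ R(z)=1+z+z^2/2
  (e.g. R(-1.33)=0.55445, |R|=0.55445)

Solve |R(x)|<1 on ℝ⁻.
x=-1.33: |R|=0.5544
|R(-1.81)|=0.8281 |R(-1.26)|=0.5338 |R(-1.17)|=0.5144
Bisect:
  x_lo=-2.8266 |R|=2.1683  x_hi=-0.0943 |R|=0.9101
  mid=-1.46046 |R|=0.60601 →hi
  mid=-2.14354 |R|=1.15384 →lo
  mid=-1.80200 |R|=0.82160 →hi
  mid=-1.97277 |R|=0.97314 →hi
  mid=-2.05815 |R|=1.05984 →lo
  mid=-2.01546 |R|=1.01558 →lo
  mid=-1.99411 |R|=0.99413 →hi
  ...
  [-2.00012,-1.99995] ⇒ x*=-2.0000
Interval (-2.0000, 0).

(-2.0000,0); λ=-7 ⇒ h* = 0.2857.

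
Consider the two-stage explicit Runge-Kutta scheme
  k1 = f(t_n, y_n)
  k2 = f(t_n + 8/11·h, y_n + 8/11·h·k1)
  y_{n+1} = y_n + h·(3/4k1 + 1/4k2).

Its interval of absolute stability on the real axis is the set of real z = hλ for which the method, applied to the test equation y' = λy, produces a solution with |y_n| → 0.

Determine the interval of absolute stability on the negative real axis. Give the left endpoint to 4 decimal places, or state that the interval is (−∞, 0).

(-5.5000, 0).

With y'=λy (z=hλ):
  k1=λy_n ⇒ h·k1=z·y_n;  k2=λ(1+8/11z)y_n ⇒ h·k2=z(1+8/11z)y_n
  y_{n+1}/y_n = 1 + 3/4z + 1/4z(1+8/11z) = 1 + z + 2/11z²
  ⇒ R(z) = 1 + z + 2/11z².

Boundary: |R(x)|=1, x<0.
x=-0.89: |R|=0.2540
R=1: x+2/11x²=0 ⇒ x=−11/2=-5.5000; min R=1−1/(4·2/11)=-0.3750>−1
Confirm numerically:
  x=-4.815: |R|=0.40031 <1
  x=-4.176: |R|=0.00528 <1
  x=-3.739: |R|=0.19716 <1
  x=-3.580: |R|=0.24975 <1
  x=-6.073: |R|=1.63270 >1
  x=-5.682: |R|=1.18802 >1
  x=-5.629: |R|=1.13203 >1
Interval (-5.5000, 0).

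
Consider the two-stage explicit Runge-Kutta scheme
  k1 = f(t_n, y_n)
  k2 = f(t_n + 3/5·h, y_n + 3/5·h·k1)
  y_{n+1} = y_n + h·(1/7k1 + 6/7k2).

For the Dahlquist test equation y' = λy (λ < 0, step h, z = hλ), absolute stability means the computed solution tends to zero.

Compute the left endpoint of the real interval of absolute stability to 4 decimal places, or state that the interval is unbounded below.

z* = -1.9444.

Set f=λy, z=hλ:
  k1=λy_n ⇒ h·k1=z·y_n;  k2=λ(1+3/5z)y_n ⇒ h·k2=z(1+3/5z)y_n
  y_{n+1}/y_n = 1 + 1/7z + 6/7z(1+3/5z) = 1 + z + 18/35z²
  ⇒ R(z) = 1 + z + 18/35z².

Find x<0 with |R(x)|<1.
x=-0.77: |R|=0.5349
R=1: x+18/35x²=0 ⇒ x=−35/18=-1.9444; min R=1−1/(4·18/35)=0.5139>−1
Confirm numerically:
  x=-1.420: |R|=0.61701 <1
  x=-1.358: |R|=0.59043 <1
  x=-1.106: |R|=0.52309 <1
  x=-2.156: |R|=1.23457 >1
  x=-1.987: |R|=1.04349 >1
So |R|<1 on (-1.9444, 0).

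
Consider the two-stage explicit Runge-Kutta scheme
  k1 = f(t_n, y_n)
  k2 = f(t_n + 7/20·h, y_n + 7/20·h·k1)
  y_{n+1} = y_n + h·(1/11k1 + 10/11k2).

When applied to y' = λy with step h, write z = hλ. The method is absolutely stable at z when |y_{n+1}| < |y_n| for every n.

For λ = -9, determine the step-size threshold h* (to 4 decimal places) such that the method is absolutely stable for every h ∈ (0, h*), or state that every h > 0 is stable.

(-3.1429,0); λ=-9 ⇒ h* = (22/7)/9 = 0.3492.

Set f=λy, z=hλ:
  k1=λy_n ⇒ h·k1=z·y_n;  k2=λ(1+7/20z)y_n ⇒ h·k2=z(1+7/20z)y_n
  y_{n+1}/y_n = 1 + 1/11z + 10/11z(1+7/20z) = 1 + z + 7/22z²
  R(z) = 1 + z + 7/22z².

Find x<0 with |R(x)|<1.
x=-1.26: |R|=0.2451
R=1: x+7/22x²=0 ⇒ x=−22/7=-3.1429; min R=1−1/(4·7/22)=0.2143>−1
Confirm numerically:
  x=-2.829: |R|=0.71749 <1
  x=-2.374: |R|=0.41923 <1
  x=-1.933: |R|=0.25588 <1
  x=-1.337: |R|=0.23177 <1
  x=-3.718: |R|=1.68039 >1
  x=-3.351: |R|=1.22193 >1
  x=-3.343: |R|=1.21289 >1
So |R|<1 on (-3.1429, 0).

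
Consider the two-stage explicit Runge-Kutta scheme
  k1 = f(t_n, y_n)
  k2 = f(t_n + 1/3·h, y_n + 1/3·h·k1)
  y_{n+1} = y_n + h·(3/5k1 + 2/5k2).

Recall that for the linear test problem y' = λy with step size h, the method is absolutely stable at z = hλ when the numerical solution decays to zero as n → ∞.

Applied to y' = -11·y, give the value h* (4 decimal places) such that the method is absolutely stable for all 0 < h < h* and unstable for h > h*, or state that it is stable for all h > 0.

(-7.5000,0); λ=-11 ⇒ h* = (15/2)/11 = 0.6818.

Set f=λy, z=hλ:
  k1=λy_n ⇒ h·k1=z·y_n;  k2=λ(1+1/3z)y_n ⇒ h·k2=z(1+1/3z)y_n
  y_{n+1}/y_n = 1 + 3/5z + 2/5z(1+1/3z) = 1 + z + 2/15z²
  ⇒ R(z) = 1 + z + 2/15z².

Need |R(x)|<1, x<0.
x=-0.8: |R|=0.2853
R=1: x+2/15x²=0 ⇒ x=−15/2=-7.5000; min R=1−1/(4·2/15)=-0.8750>−1
Confirm numerically:
  x=-7.098: |R|=0.61955 <1
  x=-6.183: |R|=0.08573 <1
  x=-4.328: |R|=0.83046 <1
  x=-3.276: |R|=0.84504 <1
  x=-7.939: |R|=1.46470 >1
  x=-7.715: |R|=1.22116 >1
So |R|<1 on (-7.5000, 0).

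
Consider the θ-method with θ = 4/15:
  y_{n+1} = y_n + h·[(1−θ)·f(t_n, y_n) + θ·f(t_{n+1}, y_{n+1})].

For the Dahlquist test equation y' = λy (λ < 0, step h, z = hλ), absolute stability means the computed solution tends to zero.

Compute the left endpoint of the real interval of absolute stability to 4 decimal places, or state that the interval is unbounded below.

left endpoint -4.2857.

With y'=λy (z=hλ):
  y_{n+1} = y_n + z·[11/15·y_n + 4/15·y_{n+1}] ⇒ (1 − 4/15z)y_{n+1} = (1 + 11/15z)y_n
  Hence R(z) = (1 + 11/15z)/(1 − 4/15z).

Need |R(x)|<1, x<0.
x=-1.45: |R|=0.0457
R=−1: 1+11/15x = −1+4/15x ⇒ -7/15x=2 ⇒ x=2/(-7/15)=-4.2857
Confirm numerically:
  x=-4.159: |R|=0.97196 <1
  x=-3.935: |R|=0.92014 <1
  x=-3.031: |R|=0.67619 <1
  x=-2.898: |R|=0.63470 <1
  x=-4.805: |R|=1.10622 >1
  x=-4.649: |R|=1.07569 >1
Stable set (-4.2857, 0).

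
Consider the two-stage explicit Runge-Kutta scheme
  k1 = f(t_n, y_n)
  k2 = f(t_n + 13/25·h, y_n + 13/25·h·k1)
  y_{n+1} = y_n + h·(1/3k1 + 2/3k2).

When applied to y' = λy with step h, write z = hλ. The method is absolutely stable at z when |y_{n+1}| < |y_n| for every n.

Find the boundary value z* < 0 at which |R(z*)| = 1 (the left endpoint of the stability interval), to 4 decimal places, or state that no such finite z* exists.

z* = -2.8846.

On y'=λy, z=hλ:
  k1=λy_n ⇒ h·k1=z·y_n;  k2=λ(1+13/25z)y_n ⇒ h·k2=z(1+13/25z)y_n
  y_{n+1}/y_n = 1 + 1/3z + 2/3z(1+13/25z) = 1 + z + 26/75z²
  ⇒ R(z) = 1 + z + 26/75z².

Need |R(x)|<1, x<0.
x=-1.28: |R|=0.2880
R=1: x+26/75x²=0 ⇒ x=−75/26=-2.8846; min R=1−1/(4·26/75)=0.2788>−1
Confirm numerically:
  x=-2.473: |R|=0.64712 <1
  x=-2.075: |R|=0.41762 <1
  x=-1.910: |R|=0.35467 <1
  x=-1.547: |R|=0.28265 <1
  x=-3.472: |R|=1.70699 >1
  x=-3.224: |R|=1.37931 >1
  x=-3.208: |R|=1.35964 >1
So |R|<1 on (-2.8846, 0).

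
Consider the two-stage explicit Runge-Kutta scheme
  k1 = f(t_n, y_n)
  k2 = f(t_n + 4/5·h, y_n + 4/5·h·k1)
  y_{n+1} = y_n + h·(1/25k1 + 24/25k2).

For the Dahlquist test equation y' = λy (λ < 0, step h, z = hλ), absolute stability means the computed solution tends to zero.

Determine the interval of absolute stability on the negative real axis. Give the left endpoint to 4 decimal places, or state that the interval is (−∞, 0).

Test eqn y'=λy, z=hλ:
  k1=λy_n ⇒ h·k1=z·y_n;  k2=λ(1+4/5z)y_n ⇒ h·k2=z(1+4/5z)y_n
  y_{n+1}/y_n = 1 + 1/25z + 24/25z(1+4/5z) = 1 + z + 96/125z²
  ⇒ R(z) = 1 + z + 96/125z².

Find x<0 with |R(x)|<1.
x=-0.42: |R|=0.7155
R=1: x+96/125x²=0 ⇒ x=−125/96=-1.3021; min R=1−1/(4·96/125)=0.6745>−1
Confirm numerically:
  x=-1.220: |R|=0.92309 <1
  x=-0.780: |R|=0.68725 <1
  x=-0.699: |R|=0.67625 <1
  x=-1.793: |R|=1.67600 >1
  x=-1.746: |R|=1.59526 >1
  x=-1.424: |R|=1.13333 >1
So |R|<1 on (-1.3021, 0).

z∈(-1.3021,0).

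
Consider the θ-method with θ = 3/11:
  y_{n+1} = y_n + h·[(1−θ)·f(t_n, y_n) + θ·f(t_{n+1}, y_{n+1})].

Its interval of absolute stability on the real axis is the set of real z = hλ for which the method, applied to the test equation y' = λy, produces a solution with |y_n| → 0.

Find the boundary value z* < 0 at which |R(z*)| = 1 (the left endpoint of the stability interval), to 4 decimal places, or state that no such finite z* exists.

On y'=λy, z=hλ:
  y_{n+1} = y_n + z·[8/11·y_n + 3/11·y_{n+1}] ⇒ (1 − 3/11z)y_{n+1} = (1 + 8/11z)y_n
  so R(z) = (1 + 8/11z)/(1 − 3/11z).

Need |R(x)|<1, x<0.
x=-1.43: |R|=0.0288
R=−1: 1+8/11x = −1+3/11x ⇒ -5/11x=2 ⇒ x=2/(-5/11)=-4.4000
Confirm numerically:
  x=-4.313: |R|=0.98183 <1
  x=-3.927: |R|=0.89619 <1
  x=-3.478: |R|=0.78492 <1
  x=-2.555: |R|=0.50576 <1
  x=-4.795: |R|=1.07780 >1
  x=-4.711: |R|=1.06187 >1
  x=-4.477: |R|=1.01576 >1
Stable set (-4.4000, 0).

z* = -4.4000.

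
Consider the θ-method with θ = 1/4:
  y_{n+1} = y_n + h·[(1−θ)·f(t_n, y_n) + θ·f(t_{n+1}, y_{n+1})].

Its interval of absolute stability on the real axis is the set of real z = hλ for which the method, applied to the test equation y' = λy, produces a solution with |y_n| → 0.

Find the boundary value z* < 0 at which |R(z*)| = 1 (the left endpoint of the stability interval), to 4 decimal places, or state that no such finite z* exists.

On y'=λy, z=hλ:
  y_{n+1} = y_n + z·[3/4·y_n + 1/4·y_{n+1}] ⇒ (1 − 1/4z)y_{n+1} = (1 + 3/4z)y_n
  R(z) = (1 + 3/4z)/(1 − 1/4z).

Find x<0 with |R(x)|<1.
x=-1.54: |R|=0.1119
R=−1: 1+3/4x = −1+1/4x ⇒ -1/2x=2 ⇒ x=2/(-1/2)=-4.0000
Confirm numerically:
  x=-3.568: |R|=0.88584 <1
  x=-3.367: |R|=0.82815 <1
  x=-2.944: |R|=0.69585 <1
  x=-2.408: |R|=0.50312 <1
  x=-4.464: |R|=1.10964 >1
  x=-4.394: |R|=1.09388 >1
  x=-4.230: |R|=1.05589 >1
Interval (-4.0000, 0).

z* = -4.0000.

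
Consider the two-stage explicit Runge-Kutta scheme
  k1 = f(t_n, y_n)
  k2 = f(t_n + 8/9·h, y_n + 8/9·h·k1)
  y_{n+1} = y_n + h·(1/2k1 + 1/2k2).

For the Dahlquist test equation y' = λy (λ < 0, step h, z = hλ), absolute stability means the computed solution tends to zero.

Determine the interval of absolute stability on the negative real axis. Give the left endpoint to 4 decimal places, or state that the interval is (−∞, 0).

(-2.2500, 0).

With y'=λy (z=hλ):
  k1=λy_n ⇒ h·k1=z·y_n;  k2=λ(1+8/9z)y_n ⇒ h·k2=z(1+8/9z)y_n
  y_{n+1}/y_n = 1 + 1/2z + 1/2z(1+8/9z) = 1 + z + 4/9z²
  Hence R(z) = 1 + z + 4/9z².

Boundary: |R(x)|=1, x<0.
x=-0.94: |R|=0.4527
R=1: x+4/9x²=0 ⇒ x=−9/4=-2.2500; min R=1−1/(4·4/9)=0.4375>−1
Confirm numerically:
  x=-1.430: |R|=0.47884 <1
  x=-1.419: |R|=0.47592 <1
  x=-1.287: |R|=0.44916 <1
  x=-2.539: |R|=1.32612 >1
  x=-2.363: |R|=1.11868 >1
Interval (-2.2500, 0).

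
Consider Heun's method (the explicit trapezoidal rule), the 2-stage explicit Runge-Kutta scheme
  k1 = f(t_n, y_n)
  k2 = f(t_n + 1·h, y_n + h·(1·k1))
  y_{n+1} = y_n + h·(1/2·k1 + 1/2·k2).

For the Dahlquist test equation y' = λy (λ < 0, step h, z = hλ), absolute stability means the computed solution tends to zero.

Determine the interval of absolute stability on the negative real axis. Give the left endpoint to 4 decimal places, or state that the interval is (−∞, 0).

z∈(-2.0000,0).

With y'=λy (z=hλ):
  order 2, 2-stage ⇒ R(z)=1+z+z^2/2
  (e.g. R(-0.41)=0.67405, |R|=0.67405)

Find x<0 with |R(x)|<1.
x=-0.41: |R|=0.6741
|R(-2.25)|=1.2812 |R(-1.6)|=0.6800 |R(-0.78)|=0.5242
Bisect:
  x_lo=-2.7155 |R|=1.9714  x_hi=-0.0924 |R|=0.9119
  mid=-1.40392 |R|=0.58158 →hi
  mid=-2.05969 |R|=1.06147 →lo
  mid=-1.73181 |R|=0.76777 →hi
  mid=-1.89575 |R|=0.90118 →hi
  mid=-1.97772 |R|=0.97797 →hi
  mid=-2.01870 |R|=1.01888 →lo
  mid=-1.99821 |R|=0.99821 →hi
  ...
  [-2.00013,-1.99997] ⇒ x*=-2.0000
Interval (-2.0000, 0).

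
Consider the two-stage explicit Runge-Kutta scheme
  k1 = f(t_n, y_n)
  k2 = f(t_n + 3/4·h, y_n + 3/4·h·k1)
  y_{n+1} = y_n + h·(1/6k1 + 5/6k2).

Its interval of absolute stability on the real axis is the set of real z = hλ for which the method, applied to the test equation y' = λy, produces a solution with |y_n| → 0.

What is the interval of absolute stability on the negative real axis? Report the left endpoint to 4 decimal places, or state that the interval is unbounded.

(-1.6000, 0).

With y'=λy (z=hλ):
  k1=λy_n ⇒ h·k1=z·y_n;  k2=λ(1+3/4z)y_n ⇒ h·k2=z(1+3/4z)y_n
  y_{n+1}/y_n = 1 + 1/6z + 5/6z(1+3/4z) = 1 + z + 5/8z²
  so R(z) = 1 + z + 5/8z².

Need |R(x)|<1, x<0.
x=-1.74: |R|=1.1522
R=1: x+5/8x²=0 ⇒ x=−8/5=-1.6000; min R=1−1/(4·5/8)=0.6000>−1
Confirm numerically:
  x=-1.476: |R|=0.88561 <1
  x=-1.296: |R|=0.75376 <1
  x=-0.678: |R|=0.60930 <1
  x=-2.198: |R|=1.82150 >1
  x=-2.025: |R|=1.53789 >1
  x=-2.014: |R|=1.52112 >1
Interval (-1.6000, 0).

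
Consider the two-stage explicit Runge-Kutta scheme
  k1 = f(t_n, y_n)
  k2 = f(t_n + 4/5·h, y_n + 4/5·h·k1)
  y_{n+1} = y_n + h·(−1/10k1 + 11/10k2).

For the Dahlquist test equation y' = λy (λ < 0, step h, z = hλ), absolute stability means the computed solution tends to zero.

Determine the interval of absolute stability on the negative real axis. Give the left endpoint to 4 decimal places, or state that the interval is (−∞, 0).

(-1.1364, 0).

With y'=λy (z=hλ):
  k1=λy_n ⇒ h·k1=z·y_n;  k2=λ(1+4/5z)y_n ⇒ h·k2=z(1+4/5z)y_n
  y_{n+1}/y_n = 1 − 1/10z + 11/10z(1+4/5z) = 1 + z + 22/25z²
  Hence R(z) = 1 + z + 22/25z².

Solve |R(x)|<1 on ℝ⁻.
x=-0.37: |R|=0.7505
R=1: x+22/25x²=0 ⇒ x=−25/22=-1.1364; min R=1−1/(4·22/25)=0.7159>−1
Confirm numerically:
  x=-1.112: |R|=0.97616 <1
  x=-1.075: |R|=0.94195 <1
  x=-0.922: |R|=0.82607 <1
  x=-1.479: |R|=1.44595 >1
  x=-1.416: |R|=1.34845 >1
  x=-1.316: |R|=1.20803 >1
Stable set (-1.1364, 0).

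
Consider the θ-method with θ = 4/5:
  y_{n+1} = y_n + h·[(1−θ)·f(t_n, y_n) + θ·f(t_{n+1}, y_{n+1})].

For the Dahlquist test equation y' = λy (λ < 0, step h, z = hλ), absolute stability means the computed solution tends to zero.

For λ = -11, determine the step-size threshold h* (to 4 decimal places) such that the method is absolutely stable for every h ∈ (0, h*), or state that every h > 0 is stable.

interval (−∞, 0). Any h>0 works for λ=-11.

With y'=λy (z=hλ):
  y_{n+1} = y_n + z·[1/5·y_n + 4/5·y_{n+1}] ⇒ (1 − 4/5z)y_{n+1} = (1 + 1/5z)y_n
  ⇒ R(z) = (1 + 1/5z)/(1 − 4/5z).

Boundary: |R(x)|=1, x<0.
x=-0.84: |R|=0.4976
x=-2: |R|=0.2308
x=-10: |R|=0.1111
x=-100: |R|=0.2346
θ=4/5≥1/2 ⇒ |1+1/5x|<|1−4/5x| ∀x<0 ⇒ stable on all of ℝ⁻.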